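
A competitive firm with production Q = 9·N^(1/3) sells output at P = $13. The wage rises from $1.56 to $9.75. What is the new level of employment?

From P·MP_N = w with MP_N = 3·N^(-2/3), the labor demand is N(w) = (39/w)^(3/2).
At w = 1.56: N = 125. At w = 9.75: N = 8.

N* = 8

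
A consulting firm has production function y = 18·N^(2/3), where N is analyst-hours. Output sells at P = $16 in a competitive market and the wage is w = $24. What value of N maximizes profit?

N* = 512

MP_N = (2/3)·18·N^(-1/3) = 12·N^(-1/3).
Profit maximization for a price taker requires P·MP_N = w: 16·12·N^(-1/3) = 24.
So N^(-1/3) = 0.125, which gives N = 512.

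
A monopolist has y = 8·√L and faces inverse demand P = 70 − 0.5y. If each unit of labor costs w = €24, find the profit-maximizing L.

Marginal revenue from the inverse demand is MR = 70 − y.
The marginal product is MP_L = 4·L^(-1/2).
A monopolist hires until marginal revenue product equals the wage: MR·MP_L = w.
At L, y = 8·√L. Substituting and solving: (70 − 8·√L)·4·L^(-1/2) = 24 gives L = 25.

L* = 25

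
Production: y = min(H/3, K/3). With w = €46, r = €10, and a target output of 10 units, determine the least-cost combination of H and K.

With a fixed-proportions technology, the cost-minimizing bundle uses no slack in either input: H/3 = K/3 = y.
So H = 3·10 = 30 and K = 3·10 = 30.

H* = 30, K* = 30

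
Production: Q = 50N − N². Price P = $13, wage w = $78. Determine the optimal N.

N* = 22

The marginal product of N is MP_N = 50 − 2N.
A price-taking firm hires until the value of the marginal product equals the wage: P·MP_N = w, so 13·(50 − 2N) = 78.
Then 50 − 2N = 6, giving N = 22.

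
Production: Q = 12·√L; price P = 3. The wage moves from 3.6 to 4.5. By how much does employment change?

From P·MP_L = w with MP_L = 6·L^(-1/2), the labor demand is L(w) = (18/w)^(2).
At w = 3.6: L = 25. At w = 4.5: L = 16.
ΔL = 16 − 25 = -9.

ΔL = -9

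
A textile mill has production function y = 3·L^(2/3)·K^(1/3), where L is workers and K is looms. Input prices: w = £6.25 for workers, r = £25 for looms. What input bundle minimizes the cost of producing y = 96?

Cost minimization requires the marginal rate of technical substitution to equal the input-price ratio: MP_L/MP_K = w/r.
Here MP_L/MP_K = (2/3)·(K/L)/(1/3) = 2·(K/L). Setting this equal to 6.25/25 = 0.25 gives K = 0.125L.
Substituting into y = 96: 3·L^(2/3)·(0.125L)^(1/3) = 96.
Solving, L = 64 and K = 8.

L* = 64, K* = 8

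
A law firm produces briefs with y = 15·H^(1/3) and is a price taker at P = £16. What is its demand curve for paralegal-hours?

H(w) = (80/w)^(3/2)

MP_H = (1/3)·15·H^(-2/3) = 5·H^(-2/3).
Setting P·MP_H = w: 80·H^(-2/3) = w.
Solving for H: H^(-2/3) = w/80, so H = (80/w)^(3/2).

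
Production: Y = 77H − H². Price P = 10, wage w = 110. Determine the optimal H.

H* = 33

The marginal product of H is MP_H = 77 − 2H.
A price-taking firm hires until the value of the marginal product equals the wage: P·MP_H = w, so 10·(77 − 2H) = 110.
Then 77 − 2H = 11, giving H = 33.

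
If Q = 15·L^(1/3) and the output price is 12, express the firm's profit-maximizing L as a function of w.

MP_L = (1/3)·15·L^(-2/3) = 5·L^(-2/3).
Setting P·MP_L = w: 60·L^(-2/3) = w.
Solving for L: L^(-2/3) = w/60, so L = (60/w)^(3/2).

L(w) = (60/w)^(3/2)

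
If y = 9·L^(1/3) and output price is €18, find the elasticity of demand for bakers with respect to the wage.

ε = -1.5

MP_L = (1/3)·9·L^(-2/3), so P·MP_L = w gives 54·L^(-2/3) = w.
Solving, L(w) = (54/w)^(3/2). This is a constant-elasticity form: L ∝ w^(−3/2), so ε = −3/2.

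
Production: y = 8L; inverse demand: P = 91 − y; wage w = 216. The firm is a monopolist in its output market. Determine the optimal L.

Marginal revenue from the inverse demand is MR = 91 − 2y.
The marginal product is MP_L = 8.
A monopolist hires until marginal revenue product equals the wage: MR·MP_L = w.
(91 − 16L)·8 = 216, so L = 4.

L* = 4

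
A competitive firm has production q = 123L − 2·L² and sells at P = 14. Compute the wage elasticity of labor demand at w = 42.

From P·MP_L = w with MP_L = 123 − 4L, labor demand is L(w) = (123 − w/14)/4.
dL/dw = −1/(56) = -1/56.
At w = 42, L = 30, so ε = (dL/dw)·(w/L) = (-1/56)·(42/30) = -0.025.

ε = -0.025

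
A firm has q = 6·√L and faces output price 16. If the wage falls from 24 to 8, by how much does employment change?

From P·MP_L = w with MP_L = 3·L^(-1/2), the labor demand is L(w) = (48/w)^(2).
At w = 24: L = 4. At w = 8: L = 36.
ΔL = 36 − 4 = 32.

ΔL = 32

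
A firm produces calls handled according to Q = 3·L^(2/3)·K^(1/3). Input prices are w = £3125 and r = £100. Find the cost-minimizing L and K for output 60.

Cost minimization requires the marginal rate of technical substitution to equal the input-price ratio: MP_L/MP_K = w/r.
Here MP_L/MP_K = (2/3)·(K/L)/(1/3) = 2·(K/L). Setting this equal to 3125/100 = 31.25 gives K = 15.625L.
Substituting into Q = 60: 3·L^(2/3)·(15.625L)^(1/3) = 60.
Solving, L = 8 and K = 125.

L* = 8, K* = 125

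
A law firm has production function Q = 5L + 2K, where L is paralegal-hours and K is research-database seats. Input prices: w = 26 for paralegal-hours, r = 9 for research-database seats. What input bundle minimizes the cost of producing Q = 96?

The inputs are perfect substitutes, so the firm uses whichever has the lower cost per unit of output.
Cost per unit of output via L is w/5 = 5.2; via K it is r/2 = 4.5. K is cheaper.
Producing Q = 96 with K alone: L = 0, K = 48.

L* = 0, K* = 48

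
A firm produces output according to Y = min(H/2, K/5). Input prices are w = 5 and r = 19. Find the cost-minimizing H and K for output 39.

With a fixed-proportions technology, the cost-minimizing bundle uses no slack in either input: H/2 = K/5 = Y.
So H = 2·39 = 78 and K = 5·39 = 195.

H* = 78, K* = 195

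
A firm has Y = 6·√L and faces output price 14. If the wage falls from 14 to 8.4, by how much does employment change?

ΔL = 16

From P·MP_L = w with MP_L = 3·L^(-1/2), the labor demand is L(w) = (42/w)^(2).
At w = 14: L = 9. At w = 8.4: L = 25.
ΔL = 25 − 9 = 16.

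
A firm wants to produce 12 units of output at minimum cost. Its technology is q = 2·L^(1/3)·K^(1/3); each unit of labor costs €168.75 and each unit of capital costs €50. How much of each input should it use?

Cost minimization requires the marginal rate of technical substitution to equal the input-price ratio: MP_L/MP_K = w/r.
Here MP_L/MP_K = (1/3)·(K/L)/(1/3) = (K/L). Setting this equal to 168.75/50 = 3.375 gives K = 3.375L.
Substituting into q = 12: 2·L^(1/3)·(3.375L)^(1/3) = 12.
Solving, L = 8 and K = 27.

L* = 8, K* = 27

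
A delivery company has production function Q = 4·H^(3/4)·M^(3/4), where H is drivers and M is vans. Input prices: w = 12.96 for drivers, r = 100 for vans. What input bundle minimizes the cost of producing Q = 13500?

Cost minimization requires the marginal rate of technical substitution to equal the input-price ratio: MP_H/MP_M = w/r.
Here MP_H/MP_M = (3/4)·(M/H)/(3/4) = (M/H). Setting this equal to 12.96/100 = 0.1296 gives M = 0.1296H.
Substituting into Q = 13500: 4·H^(3/4)·(0.1296H)^(3/4) = 13500.
Solving, H = 625 and M = 81.

H* = 625, M* = 81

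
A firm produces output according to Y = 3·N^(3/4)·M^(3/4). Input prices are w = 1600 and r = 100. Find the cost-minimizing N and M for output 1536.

Cost minimization requires the marginal rate of technical substitution to equal the input-price ratio: MP_N/MP_M = w/r.
Here MP_N/MP_M = (3/4)·(M/N)/(3/4) = (M/N). Setting this equal to 1600/100 = 16 gives M = 16N.
Substituting into Y = 1536: 3·N^(3/4)·(16N)^(3/4) = 1536.
Solving, N = 16 and M = 256.

N* = 16, M* = 256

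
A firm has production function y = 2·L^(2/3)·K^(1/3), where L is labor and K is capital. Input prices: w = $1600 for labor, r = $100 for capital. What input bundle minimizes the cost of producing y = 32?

L* = 8, K* = 64

Cost minimization requires the marginal rate of technical substitution to equal the input-price ratio: MP_L/MP_K = w/r.
Here MP_L/MP_K = (2/3)·(K/L)/(1/3) = 2·(K/L). Setting this equal to 1600/100 = 16 gives K = 8L.
Substituting into y = 32: 2·L^(2/3)·(8L)^(1/3) = 32.
Solving, L = 8 and K = 64.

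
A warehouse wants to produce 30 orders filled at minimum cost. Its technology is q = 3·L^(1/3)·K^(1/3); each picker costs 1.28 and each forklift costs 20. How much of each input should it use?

Cost minimization requires the marginal rate of technical substitution to equal the input-price ratio: MP_L/MP_K = w/r.
Here MP_L/MP_K = (1/3)·(K/L)/(1/3) = (K/L). Setting this equal to 1.28/20 = 0.064 gives K = 0.064L.
Substituting into q = 30: 3·L^(1/3)·(0.064L)^(1/3) = 30.
Solving, L = 125 and K = 8.

L* = 125, K* = 8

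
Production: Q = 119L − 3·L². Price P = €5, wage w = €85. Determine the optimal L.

The marginal product of L is MP_L = 119 − 6L.
A price-taking firm hires until the value of the marginal product equals the wage: P·MP_L = w, so 5·(119 − 6L) = 85.
Then 119 − 6L = 17, giving L = 17.

L* = 17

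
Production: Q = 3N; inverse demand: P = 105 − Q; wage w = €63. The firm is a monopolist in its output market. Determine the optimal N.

N* = 14

Marginal revenue from the inverse demand is MR = 105 − 2Q.
The marginal product is MP_N = 3.
A monopolist hires until marginal revenue product equals the wage: MR·MP_N = w.
(105 − 6N)·3 = 63, so N = 14.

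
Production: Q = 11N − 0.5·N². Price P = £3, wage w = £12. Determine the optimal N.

The marginal product of N is MP_N = 11 − N.
A price-taking firm hires until the value of the marginal product equals the wage: P·MP_N = w, so 3·(11 − N) = 12.
Then 11 − N = 4, giving N = 7.

N* = 7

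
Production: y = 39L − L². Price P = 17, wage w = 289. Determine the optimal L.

L* = 11

The marginal product of L is MP_L = 39 − 2L.
A price-taking firm hires until the value of the marginal product equals the wage: P·MP_L = w, so 17·(39 − 2L) = 289.
Then 39 − 2L = 17, giving L = 11.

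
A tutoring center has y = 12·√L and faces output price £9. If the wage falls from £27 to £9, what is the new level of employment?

L* = 36

From P·MP_L = w with MP_L = 6·L^(-1/2), the labor demand is L(w) = (54/w)^(2).
At w = 27: L = 4. At w = 9: L = 36.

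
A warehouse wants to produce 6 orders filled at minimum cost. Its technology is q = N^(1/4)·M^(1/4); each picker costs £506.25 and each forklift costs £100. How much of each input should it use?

N* = 16, M* = 81

Cost minimization requires the marginal rate of technical substitution to equal the input-price ratio: MP_N/MP_M = w/r.
Here MP_N/MP_M = (1/4)·(M/N)/(1/4) = (M/N). Setting this equal to 506.25/100 = 5.0625 gives M = 5.0625N.
Substituting into q = 6: N^(1/4)·(5.0625N)^(1/4) = 6.
Solving, N = 16 and M = 81.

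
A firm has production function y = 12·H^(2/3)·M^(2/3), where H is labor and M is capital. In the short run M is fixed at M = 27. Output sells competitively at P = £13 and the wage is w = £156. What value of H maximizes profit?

H* = 216

With M = 27, MP_H = (2/3)·12·H^(-1/3)·27^(2/3) = 72·H^(-1/3).
Profit maximization for a price taker requires P·MP_H = w: 13·72·H^(-1/3) = 156.
So H^(-1/3) = 1/6, which gives H = 216.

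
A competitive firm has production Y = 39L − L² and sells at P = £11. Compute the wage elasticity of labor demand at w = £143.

From P·MP_L = w with MP_L = 39 − 2L, labor demand is L(w) = (39 − w/11)/2.
dL/dw = −1/(22) = -1/22.
At w = 143, L = 13, so ε = (dL/dw)·(w/L) = (-1/22)·(143/13) = -0.5.

ε = -0.5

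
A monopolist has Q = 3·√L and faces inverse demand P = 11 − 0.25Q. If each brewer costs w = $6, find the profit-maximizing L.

L* = 4

Marginal revenue from the inverse demand is MR = 11 − 0.5Q.
The marginal product is MP_L = 1.5·L^(-1/2).
A monopolist hires until marginal revenue product equals the wage: MR·MP_L = w.
At L, Q = 3·√L. Substituting and solving: (11 − 1.5·√L)·1.5·L^(-1/2) = 6 gives L = 4.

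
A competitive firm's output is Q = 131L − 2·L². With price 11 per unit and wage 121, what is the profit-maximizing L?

L* = 30

The marginal product of L is MP_L = 131 − 4L.
A price-taking firm hires until the value of the marginal product equals the wage: P·MP_L = w, so 11·(131 − 4L) = 121.
Then 131 − 4L = 11, giving L = 30.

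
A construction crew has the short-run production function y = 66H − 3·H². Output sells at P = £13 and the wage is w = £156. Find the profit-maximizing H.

The marginal product of H is MP_H = 66 − 6H.
A price-taking firm hires until the value of the marginal product equals the wage: P·MP_H = w, so 13·(66 − 6H) = 156.
Then 66 − 6H = 12, giving H = 9.

H* = 9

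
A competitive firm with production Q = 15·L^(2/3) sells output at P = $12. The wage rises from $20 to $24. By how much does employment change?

ΔL = -91

From P·MP_L = w with MP_L = 10·L^(-1/3), the labor demand is L(w) = (120/w)^(3).
At w = 20: L = 216. At w = 24: L = 125.
ΔL = 125 − 216 = -91.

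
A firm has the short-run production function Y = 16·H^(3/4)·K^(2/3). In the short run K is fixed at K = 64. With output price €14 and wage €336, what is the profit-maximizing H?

With K = 64, MP_H = (3/4)·16·H^(-1/4)·64^(2/3) = 192·H^(-1/4).
Profit maximization for a price taker requires P·MP_H = w: 14·192·H^(-1/4) = 336.
So H^(-1/4) = 0.125, which gives H = 4096.

H* = 4096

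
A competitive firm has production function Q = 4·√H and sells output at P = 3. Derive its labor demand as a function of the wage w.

H(w) = 36/w²

MP_H = (1/2)·4·H^(-1/2) = 2·H^(-1/2).
Setting P·MP_H = w: 6·H^(-1/2) = w.
Solving for H: H^(-1/2) = w/6, so H = (6/w)^(2).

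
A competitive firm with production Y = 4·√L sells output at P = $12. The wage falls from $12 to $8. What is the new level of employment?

L* = 9

From P·MP_L = w with MP_L = 2·L^(-1/2), the labor demand is L(w) = (24/w)^(2).
At w = 12: L = 4. At w = 8: L = 9.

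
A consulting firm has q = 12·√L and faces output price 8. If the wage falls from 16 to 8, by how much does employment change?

ΔL = 27

From P·MP_L = w with MP_L = 6·L^(-1/2), the labor demand is L(w) = (48/w)^(2).
At w = 16: L = 9. At w = 8: L = 36.
ΔL = 36 − 9 = 27.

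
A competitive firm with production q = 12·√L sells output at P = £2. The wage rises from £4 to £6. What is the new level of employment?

From P·MP_L = w with MP_L = 6·L^(-1/2), the labor demand is L(w) = (12/w)^(2).
At w = 4: L = 9. At w = 6: L = 4.

L* = 4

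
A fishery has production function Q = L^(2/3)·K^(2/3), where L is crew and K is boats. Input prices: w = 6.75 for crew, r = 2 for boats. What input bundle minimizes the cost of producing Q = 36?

L* = 8, K* = 27

Cost minimization requires the marginal rate of technical substitution to equal the input-price ratio: MP_L/MP_K = w/r.
Here MP_L/MP_K = (2/3)·(K/L)/(2/3) = (K/L). Setting this equal to 6.75/2 = 3.375 gives K = 3.375L.
Substituting into Q = 36: L^(2/3)·(3.375L)^(2/3) = 36.
Solving, L = 8 and K = 27.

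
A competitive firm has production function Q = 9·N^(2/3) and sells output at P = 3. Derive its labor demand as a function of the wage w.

N(w) = 5832/w³

MP_N = (2/3)·9·N^(-1/3) = 6·N^(-1/3).
Setting P·MP_N = w: 18·N^(-1/3) = w.
Solving for N: N^(-1/3) = w/18, so N = (18/w)^(3).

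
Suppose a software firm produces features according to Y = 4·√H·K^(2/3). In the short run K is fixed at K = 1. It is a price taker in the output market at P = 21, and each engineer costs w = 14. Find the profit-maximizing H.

With K = 1, MP_H = (1/2)·4·H^(-1/2)·1^(2/3) = 2·H^(-1/2).
Profit maximization for a price taker requires P·MP_H = w: 21·2·H^(-1/2) = 14.
So H^(-1/2) = 1/3, which gives H = 9.

H* = 9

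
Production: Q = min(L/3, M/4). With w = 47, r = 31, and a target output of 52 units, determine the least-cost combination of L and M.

With a fixed-proportions technology, the cost-minimizing bundle uses no slack in either input: L/3 = M/4 = Q.
So L = 3·52 = 156 and M = 4·52 = 208.

L* = 156, M* = 208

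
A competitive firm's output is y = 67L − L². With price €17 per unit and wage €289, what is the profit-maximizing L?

The marginal product of L is MP_L = 67 − 2L.
A price-taking firm hires until the value of the marginal product equals the wage: P·MP_L = w, so 17·(67 − 2L) = 289.
Then 67 − 2L = 17, giving L = 25.

L* = 25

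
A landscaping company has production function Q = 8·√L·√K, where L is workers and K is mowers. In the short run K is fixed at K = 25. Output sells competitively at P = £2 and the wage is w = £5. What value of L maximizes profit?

L* = 64

With K = 25, MP_L = (1/2)·8·L^(-1/2)·25^(1/2) = 20·L^(-1/2).
Profit maximization for a price taker requires P·MP_L = w: 2·20·L^(-1/2) = 5.
So L^(-1/2) = 0.125, which gives L = 64.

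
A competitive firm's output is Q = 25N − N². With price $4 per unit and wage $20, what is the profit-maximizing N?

N* = 10

The marginal product of N is MP_N = 25 − 2N.
A price-taking firm hires until the value of the marginal product equals the wage: P·MP_N = w, so 4·(25 − 2N) = 20.
Then 25 − 2N = 5, giving N = 10.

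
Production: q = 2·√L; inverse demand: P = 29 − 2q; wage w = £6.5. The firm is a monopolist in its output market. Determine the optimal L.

L* = 4

Marginal revenue from the inverse demand is MR = 29 − 4q.
The marginal product is MP_L = L^(-1/2).
A monopolist hires until marginal revenue product equals the wage: MR·MP_L = w.
At L, q = 2·√L. Substituting and solving: (29 − 8·√L)·L^(-1/2) = 6.5 gives L = 4.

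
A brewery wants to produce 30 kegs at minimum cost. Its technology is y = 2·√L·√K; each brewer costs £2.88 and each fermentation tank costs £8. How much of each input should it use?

Cost minimization requires the marginal rate of technical substitution to equal the input-price ratio: MP_L/MP_K = w/r.
Here MP_L/MP_K = (1/2)·(K/L)/(1/2) = (K/L). Setting this equal to 2.88/8 = 0.36 gives K = 0.36L.
Substituting into y = 30: 2·L^(1/2)·(0.36L)^(1/2) = 30.
Solving, L = 25 and K = 9.

L* = 25, K* = 9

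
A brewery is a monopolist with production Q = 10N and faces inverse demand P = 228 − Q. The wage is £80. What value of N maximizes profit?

Marginal revenue from the inverse demand is MR = 228 − 2Q.
The marginal product is MP_N = 10.
A monopolist hires until marginal revenue product equals the wage: MR·MP_N = w.
(228 − 20N)·10 = 80, so N = 11.

N* = 11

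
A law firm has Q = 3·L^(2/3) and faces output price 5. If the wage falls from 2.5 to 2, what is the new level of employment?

From P·MP_L = w with MP_L = 2·L^(-1/3), the labor demand is L(w) = (10/w)^(3).
At w = 2.5: L = 64. At w = 2: L = 125.

L* = 125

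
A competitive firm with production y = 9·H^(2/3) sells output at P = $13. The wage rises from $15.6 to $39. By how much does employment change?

ΔH = -117

From P·MP_H = w with MP_H = 6·H^(-1/3), the labor demand is H(w) = (78/w)^(3).
At w = 15.6: H = 125. At w = 39: H = 8.
ΔH = 8 − 125 = -117.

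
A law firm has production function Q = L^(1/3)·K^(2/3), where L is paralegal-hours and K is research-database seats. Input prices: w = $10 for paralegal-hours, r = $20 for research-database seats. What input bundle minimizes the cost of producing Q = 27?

L* = 27, K* = 27

Cost minimization requires the marginal rate of technical substitution to equal the input-price ratio: MP_L/MP_K = w/r.
Here MP_L/MP_K = (1/3)·(K/L)/(2/3) = 0.5·(K/L). Setting this equal to 10/20 = 0.5 gives K = L.
Substituting into Q = 27: L^(1/3)·(L)^(2/3) = 27.
Solving, L = 27 and K = 27.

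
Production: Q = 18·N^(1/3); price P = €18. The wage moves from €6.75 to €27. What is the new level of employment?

From P·MP_N = w with MP_N = 6·N^(-2/3), the labor demand is N(w) = (108/w)^(3/2).
At w = 6.75: N = 64. At w = 27: N = 8.

N* = 8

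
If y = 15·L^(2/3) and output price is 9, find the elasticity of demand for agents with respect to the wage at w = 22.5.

ε = -3

MP_L = (2/3)·15·L^(-1/3), so P·MP_L = w gives 90·L^(-1/3) = w.
Solving, L(w) = (90/w)^(3). This is a constant-elasticity form: L ∝ w^(−3), so ε = −3.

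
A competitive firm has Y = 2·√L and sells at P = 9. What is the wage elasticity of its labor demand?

ε = -2

MP_L = (1/2)·2·L^(-1/2), so P·MP_L = w gives 9·L^(-1/2) = w.
Solving, L(w) = (9/w)^(2). This is a constant-elasticity form: L ∝ w^(−2), so ε = −2.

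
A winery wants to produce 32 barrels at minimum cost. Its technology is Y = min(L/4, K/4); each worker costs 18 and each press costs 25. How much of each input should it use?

With a fixed-proportions technology, the cost-minimizing bundle uses no slack in either input: L/4 = K/4 = Y.
So L = 4·32 = 128 and K = 4·32 = 128.

L* = 128, K* = 128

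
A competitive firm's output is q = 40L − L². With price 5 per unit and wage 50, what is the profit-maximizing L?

L* = 15

The marginal product of L is MP_L = 40 − 2L.
A price-taking firm hires until the value of the marginal product equals the wage: P·MP_L = w, so 5·(40 − 2L) = 50.
Then 40 − 2L = 10, giving L = 15.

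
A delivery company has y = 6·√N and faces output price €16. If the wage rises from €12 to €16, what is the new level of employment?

N* = 9

From P·MP_N = w with MP_N = 3·N^(-1/2), the labor demand is N(w) = (48/w)^(2).
At w = 12: N = 16. At w = 16: N = 9.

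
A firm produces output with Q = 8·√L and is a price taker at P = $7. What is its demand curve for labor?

MP_L = (1/2)·8·L^(-1/2) = 4·L^(-1/2).
Setting P·MP_L = w: 28·L^(-1/2) = w.
Solving for L: L^(-1/2) = w/28, so L = (28/w)^(2).

L(w) = 784/w²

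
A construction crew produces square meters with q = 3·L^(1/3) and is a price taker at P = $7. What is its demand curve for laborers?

MP_L = (1/3)·3·L^(-2/3) = L^(-2/3).
Setting P·MP_L = w: 7·L^(-2/3) = w.
Solving for L: L^(-2/3) = w/7, so L = (7/w)^(3/2).

L(w) = (7/w)^(3/2)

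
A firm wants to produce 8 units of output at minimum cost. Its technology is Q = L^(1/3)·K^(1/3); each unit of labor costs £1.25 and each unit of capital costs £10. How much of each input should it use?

Cost minimization requires the marginal rate of technical substitution to equal the input-price ratio: MP_L/MP_K = w/r.
Here MP_L/MP_K = (1/3)·(K/L)/(1/3) = (K/L). Setting this equal to 1.25/10 = 0.125 gives K = 0.125L.
Substituting into Q = 8: L^(1/3)·(0.125L)^(1/3) = 8.
Solving, L = 64 and K = 8.

L* = 64, K* = 8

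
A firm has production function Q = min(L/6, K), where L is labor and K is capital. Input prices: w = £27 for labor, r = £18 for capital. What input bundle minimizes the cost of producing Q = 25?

With a fixed-proportions technology, the cost-minimizing bundle uses no slack in either input: L/6 = K = Q.
So L = 6·25 = 150 and K = 25.

L* = 150, K* = 25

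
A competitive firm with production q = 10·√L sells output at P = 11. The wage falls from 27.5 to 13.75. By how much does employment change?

ΔL = 12

From P·MP_L = w with MP_L = 5·L^(-1/2), the labor demand is L(w) = (55/w)^(2).
At w = 27.5: L = 4. At w = 13.75: L = 16.
ΔL = 16 − 4 = 12.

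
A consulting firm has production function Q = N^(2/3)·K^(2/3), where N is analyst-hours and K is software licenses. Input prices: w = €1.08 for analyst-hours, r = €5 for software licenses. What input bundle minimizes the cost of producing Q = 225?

N* = 125, K* = 27

Cost minimization requires the marginal rate of technical substitution to equal the input-price ratio: MP_N/MP_K = w/r.
Here MP_N/MP_K = (2/3)·(K/N)/(2/3) = (K/N). Setting this equal to 1.08/5 = 0.216 gives K = 0.216N.
Substituting into Q = 225: N^(2/3)·(0.216N)^(2/3) = 225.
Solving, N = 125 and K = 27.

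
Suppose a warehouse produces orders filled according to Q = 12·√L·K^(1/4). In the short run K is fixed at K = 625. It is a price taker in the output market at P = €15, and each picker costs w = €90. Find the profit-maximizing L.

L* = 25

With K = 625, MP_L = (1/2)·12·L^(-1/2)·625^(1/4) = 30·L^(-1/2).
Profit maximization for a price taker requires P·MP_L = w: 15·30·L^(-1/2) = 90.
So L^(-1/2) = 0.2, which gives L = 25.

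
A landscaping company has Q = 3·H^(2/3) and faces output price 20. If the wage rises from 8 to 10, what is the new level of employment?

From P·MP_H = w with MP_H = 2·H^(-1/3), the labor demand is H(w) = (40/w)^(3).
At w = 8: H = 125. At w = 10: H = 64.

H* = 64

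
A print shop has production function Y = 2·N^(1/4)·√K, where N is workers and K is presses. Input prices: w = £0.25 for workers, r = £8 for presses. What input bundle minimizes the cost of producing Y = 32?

Cost minimization requires the marginal rate of technical substitution to equal the input-price ratio: MP_N/MP_K = w/r.
Here MP_N/MP_K = (1/4)·(K/N)/(1/2) = 0.5·(K/N). Setting this equal to 0.25/8 = 0.03125 gives K = 0.0625N.
Substituting into Y = 32: 2·N^(1/4)·(0.0625N)^(1/2) = 32.
Solving, N = 256 and K = 16.

N* = 256, K* = 16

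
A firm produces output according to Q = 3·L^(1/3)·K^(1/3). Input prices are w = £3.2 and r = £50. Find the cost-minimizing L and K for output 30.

L* = 125, K* = 8

Cost minimization requires the marginal rate of technical substitution to equal the input-price ratio: MP_L/MP_K = w/r.
Here MP_L/MP_K = (1/3)·(K/L)/(1/3) = (K/L). Setting this equal to 3.2/50 = 0.064 gives K = 0.064L.
Substituting into Q = 30: 3·L^(1/3)·(0.064L)^(1/3) = 30.
Solving, L = 125 and K = 8.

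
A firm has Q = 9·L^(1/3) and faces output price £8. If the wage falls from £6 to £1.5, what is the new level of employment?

From P·MP_L = w with MP_L = 3·L^(-2/3), the labor demand is L(w) = (24/w)^(3/2).
At w = 6: L = 8. At w = 1.5: L = 64.

L* = 64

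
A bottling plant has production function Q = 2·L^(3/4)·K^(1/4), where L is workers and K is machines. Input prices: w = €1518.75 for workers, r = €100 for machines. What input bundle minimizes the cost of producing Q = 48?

L* = 16, K* = 81

Cost minimization requires the marginal rate of technical substitution to equal the input-price ratio: MP_L/MP_K = w/r.
Here MP_L/MP_K = (3/4)·(K/L)/(1/4) = 3·(K/L). Setting this equal to 1518.75/100 = 15.1875 gives K = 5.0625L.
Substituting into Q = 48: 2·L^(3/4)·(5.0625L)^(1/4) = 48.
Solving, L = 16 and K = 81.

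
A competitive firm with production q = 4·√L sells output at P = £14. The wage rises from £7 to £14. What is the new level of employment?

L* = 4

From P·MP_L = w with MP_L = 2·L^(-1/2), the labor demand is L(w) = (28/w)^(2).
At w = 7: L = 16. At w = 14: L = 4.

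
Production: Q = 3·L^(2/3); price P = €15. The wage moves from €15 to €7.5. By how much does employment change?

From P·MP_L = w with MP_L = 2·L^(-1/3), the labor demand is L(w) = (30/w)^(3).
At w = 15: L = 8. At w = 7.5: L = 64.
ΔL = 64 − 8 = 56.

ΔL = 56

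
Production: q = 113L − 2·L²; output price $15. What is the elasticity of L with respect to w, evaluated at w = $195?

From P·MP_L = w with MP_L = 113 − 4L, labor demand is L(w) = (113 − w/15)/4.
dL/dw = −1/(60) = -1/60.
At w = 195, L = 25, so ε = (dL/dw)·(w/L) = (-1/60)·(195/25) = -0.13.

ε = -0.13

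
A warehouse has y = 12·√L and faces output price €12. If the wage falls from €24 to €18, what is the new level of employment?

From P·MP_L = w with MP_L = 6·L^(-1/2), the labor demand is L(w) = (72/w)^(2).
At w = 24: L = 9. At w = 18: L = 16.

L* = 16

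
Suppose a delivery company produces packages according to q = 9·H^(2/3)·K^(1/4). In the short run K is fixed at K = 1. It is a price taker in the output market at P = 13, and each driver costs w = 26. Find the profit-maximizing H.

H* = 27

With K = 1, MP_H = (2/3)·9·H^(-1/3)·1^(1/4) = 6·H^(-1/3).
Profit maximization for a price taker requires P·MP_H = w: 13·6·H^(-1/3) = 26.
So H^(-1/3) = 1/3, which gives H = 27.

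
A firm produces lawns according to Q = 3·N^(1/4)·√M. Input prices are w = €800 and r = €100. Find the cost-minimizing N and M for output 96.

N* = 16, M* = 256

Cost minimization requires the marginal rate of technical substitution to equal the input-price ratio: MP_N/MP_M = w/r.
Here MP_N/MP_M = (1/4)·(M/N)/(1/2) = 0.5·(M/N). Setting this equal to 800/100 = 8 gives M = 16N.
Substituting into Q = 96: 3·N^(1/4)·(16N)^(1/2) = 96.
Solving, N = 16 and M = 256.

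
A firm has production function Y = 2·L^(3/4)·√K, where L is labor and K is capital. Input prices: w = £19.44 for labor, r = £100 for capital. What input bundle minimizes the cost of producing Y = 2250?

Cost minimization requires the marginal rate of technical substitution to equal the input-price ratio: MP_L/MP_K = w/r.
Here MP_L/MP_K = (3/4)·(K/L)/(1/2) = 1.5·(K/L). Setting this equal to 19.44/100 = 0.1944 gives K = 0.1296L.
Substituting into Y = 2250: 2·L^(3/4)·(0.1296L)^(1/2) = 2250.
Solving, L = 625 and K = 81.

L* = 625, K* = 81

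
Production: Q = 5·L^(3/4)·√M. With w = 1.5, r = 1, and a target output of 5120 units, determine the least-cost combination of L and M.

Cost minimization requires the marginal rate of technical substitution to equal the input-price ratio: MP_L/MP_M = w/r.
Here MP_L/MP_M = (3/4)·(M/L)/(1/2) = 1.5·(M/L). Setting this equal to 1.5/1 = 1.5 gives M = L.
Substituting into Q = 5120: 5·L^(3/4)·(L)^(1/2) = 5120.
Solving, L = 256 and M = 256.

L* = 256, M* = 256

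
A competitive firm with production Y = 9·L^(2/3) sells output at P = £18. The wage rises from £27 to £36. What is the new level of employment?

From P·MP_L = w with MP_L = 6·L^(-1/3), the labor demand is L(w) = (108/w)^(3).
At w = 27: L = 64. At w = 36: L = 27.

L* = 27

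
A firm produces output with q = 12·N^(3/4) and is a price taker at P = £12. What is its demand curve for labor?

N(w) = (108/w)^(4)

MP_N = (3/4)·12·N^(-1/4) = 9·N^(-1/4).
Setting P·MP_N = w: 108·N^(-1/4) = w.
Solving for N: N^(-1/4) = w/108, so N = (108/w)^(4).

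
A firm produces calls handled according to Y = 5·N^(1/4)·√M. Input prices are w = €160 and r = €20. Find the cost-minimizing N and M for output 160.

N* = 16, M* = 256

Cost minimization requires the marginal rate of technical substitution to equal the input-price ratio: MP_N/MP_M = w/r.
Here MP_N/MP_M = (1/4)·(M/N)/(1/2) = 0.5·(M/N). Setting this equal to 160/20 = 8 gives M = 16N.
Substituting into Y = 160: 5·N^(1/4)·(16N)^(1/2) = 160.
Solving, N = 16 and M = 256.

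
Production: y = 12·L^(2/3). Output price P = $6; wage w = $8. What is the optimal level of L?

L* = 216

MP_L = (2/3)·12·L^(-1/3) = 8·L^(-1/3).
Profit maximization for a price taker requires P·MP_L = w: 6·8·L^(-1/3) = 8.
So L^(-1/3) = 1/6, which gives L = 216.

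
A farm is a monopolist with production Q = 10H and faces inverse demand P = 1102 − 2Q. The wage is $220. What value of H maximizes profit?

Marginal revenue from the inverse demand is MR = 1102 − 4Q.
The marginal product is MP_H = 10.
A monopolist hires until marginal revenue product equals the wage: MR·MP_H = w.
(1102 − 40H)·10 = 220, so H = 27.

H* = 27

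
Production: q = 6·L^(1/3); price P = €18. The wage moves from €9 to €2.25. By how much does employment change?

From P·MP_L = w with MP_L = 2·L^(-2/3), the labor demand is L(w) = (36/w)^(3/2).
At w = 9: L = 8. At w = 2.25: L = 64.
ΔL = 64 − 8 = 56.

ΔL = 56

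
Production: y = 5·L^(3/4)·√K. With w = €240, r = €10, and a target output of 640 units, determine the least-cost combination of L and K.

Cost minimization requires the marginal rate of technical substitution to equal the input-price ratio: MP_L/MP_K = w/r.
Here MP_L/MP_K = (3/4)·(K/L)/(1/2) = 1.5·(K/L). Setting this equal to 240/10 = 24 gives K = 16L.
Substituting into y = 640: 5·L^(3/4)·(16L)^(1/2) = 640.
Solving, L = 16 and K = 256.

L* = 16, K* = 256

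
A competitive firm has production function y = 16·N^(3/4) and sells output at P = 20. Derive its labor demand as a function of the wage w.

MP_N = (3/4)·16·N^(-1/4) = 12·N^(-1/4).
Setting P·MP_N = w: 240·N^(-1/4) = w.
Solving for N: N^(-1/4) = w/240, so N = (240/w)^(4).

N(w) = (240/w)^(4)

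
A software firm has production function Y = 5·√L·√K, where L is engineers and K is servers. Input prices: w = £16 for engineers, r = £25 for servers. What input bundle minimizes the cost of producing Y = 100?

L* = 25, K* = 16

Cost minimization requires the marginal rate of technical substitution to equal the input-price ratio: MP_L/MP_K = w/r.
Here MP_L/MP_K = (1/2)·(K/L)/(1/2) = (K/L). Setting this equal to 16/25 = 0.64 gives K = 0.64L.
Substituting into Y = 100: 5·L^(1/2)·(0.64L)^(1/2) = 100.
Solving, L = 25 and K = 16.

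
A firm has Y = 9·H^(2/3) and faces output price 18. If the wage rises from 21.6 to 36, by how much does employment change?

From P·MP_H = w with MP_H = 6·H^(-1/3), the labor demand is H(w) = (108/w)^(3).
At w = 21.6: H = 125. At w = 36: H = 27.
ΔH = 27 − 125 = -98.

ΔH = -98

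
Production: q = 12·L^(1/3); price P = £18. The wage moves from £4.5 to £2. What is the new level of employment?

L* = 216

From P·MP_L = w with MP_L = 4·L^(-2/3), the labor demand is L(w) = (72/w)^(3/2).
At w = 4.5: L = 64. At w = 2: L = 216.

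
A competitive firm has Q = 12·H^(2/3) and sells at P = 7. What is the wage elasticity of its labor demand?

ε = -3

MP_H = (2/3)·12·H^(-1/3), so P·MP_H = w gives 56·H^(-1/3) = w.
Solving, H(w) = (56/w)^(3). This is a constant-elasticity form: H ∝ w^(−3), so ε = −3.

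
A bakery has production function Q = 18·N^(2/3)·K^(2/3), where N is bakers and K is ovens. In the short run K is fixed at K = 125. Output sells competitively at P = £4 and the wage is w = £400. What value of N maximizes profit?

N* = 27

With K = 125, MP_N = (2/3)·18·N^(-1/3)·125^(2/3) = 300·N^(-1/3).
Profit maximization for a price taker requires P·MP_N = w: 4·300·N^(-1/3) = 400.
So N^(-1/3) = 1/3, which gives N = 27.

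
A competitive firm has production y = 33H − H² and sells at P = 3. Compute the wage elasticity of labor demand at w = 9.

ε = -0.1

From P·MP_H = w with MP_H = 33 − 2H, labor demand is H(w) = (33 − w/3)/2.
dH/dw = −1/(6) = -1/6.
At w = 9, H = 15, so ε = (dH/dw)·(w/H) = (-1/6)·(9/15) = -0.1.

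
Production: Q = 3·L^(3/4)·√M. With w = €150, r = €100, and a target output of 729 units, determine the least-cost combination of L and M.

Cost minimization requires the marginal rate of technical substitution to equal the input-price ratio: MP_L/MP_M = w/r.
Here MP_L/MP_M = (3/4)·(M/L)/(1/2) = 1.5·(M/L). Setting this equal to 150/100 = 1.5 gives M = L.
Substituting into Q = 729: 3·L^(3/4)·(L)^(1/2) = 729.
Solving, L = 81 and M = 81.

L* = 81, M* = 81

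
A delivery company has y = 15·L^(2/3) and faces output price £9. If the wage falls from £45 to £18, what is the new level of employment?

From P·MP_L = w with MP_L = 10·L^(-1/3), the labor demand is L(w) = (90/w)^(3).
At w = 45: L = 8. At w = 18: L = 125.

L* = 125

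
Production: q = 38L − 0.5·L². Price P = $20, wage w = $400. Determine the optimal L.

The marginal product of L is MP_L = 38 − L.
A price-taking firm hires until the value of the marginal product equals the wage: P·MP_L = w, so 20·(38 − L) = 400.
Then 38 − L = 20, giving L = 18.

L* = 18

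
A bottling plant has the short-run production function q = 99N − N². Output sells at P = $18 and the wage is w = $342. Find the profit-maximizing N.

N* = 40

The marginal product of N is MP_N = 99 − 2N.
A price-taking firm hires until the value of the marginal product equals the wage: P·MP_N = w, so 18·(99 − 2N) = 342.
Then 99 − 2N = 19, giving N = 40.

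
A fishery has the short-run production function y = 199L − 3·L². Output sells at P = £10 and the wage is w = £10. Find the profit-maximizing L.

L* = 33

The marginal product of L is MP_L = 199 − 6L.
A price-taking firm hires until the value of the marginal product equals the wage: P·MP_L = w, so 10·(199 − 6L) = 10.
Then 199 − 6L = 1, giving L = 33.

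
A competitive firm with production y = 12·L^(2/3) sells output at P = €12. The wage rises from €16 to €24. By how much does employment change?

From P·MP_L = w with MP_L = 8·L^(-1/3), the labor demand is L(w) = (96/w)^(3).
At w = 16: L = 216. At w = 24: L = 64.
ΔL = 64 − 216 = -152.

ΔL = -152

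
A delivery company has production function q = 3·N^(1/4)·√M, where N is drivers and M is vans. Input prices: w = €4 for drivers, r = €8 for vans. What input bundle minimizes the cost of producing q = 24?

Cost minimization requires the marginal rate of technical substitution to equal the input-price ratio: MP_N/MP_M = w/r.
Here MP_N/MP_M = (1/4)·(M/N)/(1/2) = 0.5·(M/N). Setting this equal to 4/8 = 0.5 gives M = N.
Substituting into q = 24: 3·N^(1/4)·(N)^(1/2) = 24.
Solving, N = 16 and M = 16.

N* = 16, M* = 16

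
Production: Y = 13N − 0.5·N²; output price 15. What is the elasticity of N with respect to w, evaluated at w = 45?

ε = -0.3

From P·MP_N = w with MP_N = 13 − N, labor demand is N(w) = 13 − w/15.
dN/dw = −1/(15) = -1/15.
At w = 45, N = 10, so ε = (dN/dw)·(w/N) = (-1/15)·(45/10) = -0.3.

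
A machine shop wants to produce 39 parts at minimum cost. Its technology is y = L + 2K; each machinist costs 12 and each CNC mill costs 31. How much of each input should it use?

The inputs are perfect substitutes, so the firm uses whichever has the lower cost per unit of output.
Cost per unit of output via L is 12; via K it is 15.5. L is cheaper.
Producing y = 39 with L alone: L = 39, K = 0.

L* = 39, K* = 0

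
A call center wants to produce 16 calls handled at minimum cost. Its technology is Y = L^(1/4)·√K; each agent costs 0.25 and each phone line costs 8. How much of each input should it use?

L* = 256, K* = 16

Cost minimization requires the marginal rate of technical substitution to equal the input-price ratio: MP_L/MP_K = w/r.
Here MP_L/MP_K = (1/4)·(K/L)/(1/2) = 0.5·(K/L). Setting this equal to 0.25/8 = 0.03125 gives K = 0.0625L.
Substituting into Y = 16: L^(1/4)·(0.0625L)^(1/2) = 16.
Solving, L = 256 and K = 16.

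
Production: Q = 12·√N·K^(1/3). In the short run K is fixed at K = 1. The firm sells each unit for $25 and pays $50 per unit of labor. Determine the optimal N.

N* = 9

With K = 1, MP_N = (1/2)·12·N^(-1/2)·1^(1/3) = 6·N^(-1/2).
Profit maximization for a price taker requires P·MP_N = w: 25·6·N^(-1/2) = 50.
So N^(-1/2) = 1/3, which gives N = 9.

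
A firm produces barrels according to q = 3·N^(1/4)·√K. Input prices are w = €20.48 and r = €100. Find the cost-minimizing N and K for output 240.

Cost minimization requires the marginal rate of technical substitution to equal the input-price ratio: MP_N/MP_K = w/r.
Here MP_N/MP_K = (1/4)·(K/N)/(1/2) = 0.5·(K/N). Setting this equal to 20.48/100 = 0.2048 gives K = 0.4096N.
Substituting into q = 240: 3·N^(1/4)·(0.4096N)^(1/2) = 240.
Solving, N = 625 and K = 256.

N* = 625, K* = 256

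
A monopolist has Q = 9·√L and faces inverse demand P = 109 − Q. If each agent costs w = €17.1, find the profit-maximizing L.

Marginal revenue from the inverse demand is MR = 109 − 2Q.
The marginal product is MP_L = 4.5·L^(-1/2).
A monopolist hires until marginal revenue product equals the wage: MR·MP_L = w.
At L, Q = 9·√L. Substituting and solving: (109 − 18·√L)·4.5·L^(-1/2) = 17.1 gives L = 25.

L* = 25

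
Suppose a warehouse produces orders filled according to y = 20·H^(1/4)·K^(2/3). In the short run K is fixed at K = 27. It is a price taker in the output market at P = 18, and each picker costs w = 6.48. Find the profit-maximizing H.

H* = 625

With K = 27, MP_H = (1/4)·20·H^(-3/4)·27^(2/3) = 45·H^(-3/4).
Profit maximization for a price taker requires P·MP_H = w: 18·45·H^(-3/4) = 6.48.
So H^(-3/4) = 0.008, which gives H = 625.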